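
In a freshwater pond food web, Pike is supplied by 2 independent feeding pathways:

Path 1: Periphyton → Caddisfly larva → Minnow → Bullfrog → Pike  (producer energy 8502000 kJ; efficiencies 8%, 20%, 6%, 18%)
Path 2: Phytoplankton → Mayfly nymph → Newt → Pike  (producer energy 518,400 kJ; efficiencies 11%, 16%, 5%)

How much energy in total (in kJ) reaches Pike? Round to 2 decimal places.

1925.34 kJ

Path 1: 8502000 × 0.08 × 0.2 × 0.06 × 0.18 = 1469.1456 kJ
Path 2: 518400 × 0.11 × 0.16 × 0.05 = 456.192 kJ
Total at Pike: 1469.1456 + 456.192 = 1925.3376 kJ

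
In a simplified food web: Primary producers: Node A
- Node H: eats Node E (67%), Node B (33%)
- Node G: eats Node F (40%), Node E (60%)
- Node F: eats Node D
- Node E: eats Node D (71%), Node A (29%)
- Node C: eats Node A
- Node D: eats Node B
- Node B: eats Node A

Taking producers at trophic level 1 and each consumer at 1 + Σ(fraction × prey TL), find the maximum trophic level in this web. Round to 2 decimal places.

4.65

Node B: 1 + 1 = 2
Node C: 1 + 1 = 2
Node D: 1 + 2 = 3
Node E: 1 + (0.71×3 + 0.29×1) = 3.42
Node F: 1 + 3 = 4
Node G: 1 + (0.4×4 + 0.6×3.42) = 4.652
Node H: 1 + (0.67×3.42 + 0.33×2) = 3.9514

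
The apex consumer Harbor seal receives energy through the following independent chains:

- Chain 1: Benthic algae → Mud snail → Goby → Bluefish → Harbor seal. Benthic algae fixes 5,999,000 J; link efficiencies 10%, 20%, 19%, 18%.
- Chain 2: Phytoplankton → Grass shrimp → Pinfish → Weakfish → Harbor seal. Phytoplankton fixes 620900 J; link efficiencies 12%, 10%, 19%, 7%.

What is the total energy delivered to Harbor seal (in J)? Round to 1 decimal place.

Chain 1: 5999000 × 0.1 × 0.2 × 0.19 × 0.18 = 4103.316 J
Chain 2: 620900 × 0.12 × 0.1 × 0.19 × 0.07 = 99.09564 J
Total at Harbor seal: 4103.316 + 99.09564 = 4202.41164 J

4202.4 J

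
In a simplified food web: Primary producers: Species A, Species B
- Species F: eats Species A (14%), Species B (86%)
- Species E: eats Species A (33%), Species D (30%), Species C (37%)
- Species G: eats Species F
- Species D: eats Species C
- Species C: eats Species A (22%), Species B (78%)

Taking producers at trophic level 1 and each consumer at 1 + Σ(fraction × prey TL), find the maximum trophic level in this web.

3

Species C: 1 + (0.22×1 + 0.78×1) = 2
Species D: 1 + 2 = 3
Species E: 1 + (0.33×1 + 0.3×3 + 0.37×2) = 2.97
Species F: 1 + (0.14×1 + 0.86×1) = 2
Species G: 1 + 2 = 3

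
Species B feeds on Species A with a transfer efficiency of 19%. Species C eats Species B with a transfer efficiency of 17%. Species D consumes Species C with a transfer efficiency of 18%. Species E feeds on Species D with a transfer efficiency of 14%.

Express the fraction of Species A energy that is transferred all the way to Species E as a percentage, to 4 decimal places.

0.0814%

Product of link efficiencies: 0.19 × 0.17 × 0.18 × 0.14 = 0.00081396
As a percentage: 0.00081396 × 100 = 0.0814%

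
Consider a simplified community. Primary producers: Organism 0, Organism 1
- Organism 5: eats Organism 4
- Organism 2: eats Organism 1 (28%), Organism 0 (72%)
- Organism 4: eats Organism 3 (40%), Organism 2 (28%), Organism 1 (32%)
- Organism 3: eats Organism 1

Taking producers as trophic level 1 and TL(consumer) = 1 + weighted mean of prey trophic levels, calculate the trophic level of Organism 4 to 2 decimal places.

2.68

Organism 2: 1 + (0.28×1 + 0.72×1) = 2
Organism 3: 1 + 1 = 2
Organism 4: 1 + (0.4×2 + 0.28×2 + 0.32×1) = 2.68
Organism 5: 1 + 2.68 = 3.68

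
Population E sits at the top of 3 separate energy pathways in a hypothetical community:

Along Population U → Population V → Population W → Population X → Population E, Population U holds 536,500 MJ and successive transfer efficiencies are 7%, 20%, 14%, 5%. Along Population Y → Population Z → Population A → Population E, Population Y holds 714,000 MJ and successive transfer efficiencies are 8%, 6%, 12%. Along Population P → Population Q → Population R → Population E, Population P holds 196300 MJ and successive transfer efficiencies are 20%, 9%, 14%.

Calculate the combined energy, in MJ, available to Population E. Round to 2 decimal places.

958.52 MJ

Via Population U: 536500 × 0.07 × 0.2 × 0.14 × 0.05 = 52.577 MJ
Via Population Y: 714000 × 0.08 × 0.06 × 0.12 = 411.264 MJ
Via Population P: 196300 × 0.2 × 0.09 × 0.14 = 494.676 MJ
Total at Population E: 52.577 + 411.264 + 494.676 = 958.517 MJ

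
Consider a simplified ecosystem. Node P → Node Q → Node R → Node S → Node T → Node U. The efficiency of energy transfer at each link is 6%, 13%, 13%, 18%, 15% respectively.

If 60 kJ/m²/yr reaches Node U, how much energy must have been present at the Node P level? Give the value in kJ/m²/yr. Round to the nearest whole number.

2191541 kJ/m²/yr

Cumulative transfer efficiency: 0.06 × 0.13 × 0.13 × 0.18 × 0.15 = 0.000027378
Node P energy = 60 / 0.000027378 = 2191541 kJ/m²/yr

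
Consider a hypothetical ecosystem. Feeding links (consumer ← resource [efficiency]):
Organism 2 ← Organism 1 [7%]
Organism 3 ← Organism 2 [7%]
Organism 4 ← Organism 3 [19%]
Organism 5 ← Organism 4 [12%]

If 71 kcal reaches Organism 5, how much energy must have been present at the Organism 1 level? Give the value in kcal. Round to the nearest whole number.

Cumulative transfer efficiency: 0.07 × 0.07 × 0.19 × 0.12 = 0.00011172
Organism 1 energy = 71 / 0.00011172 = 635517 kcal

635517 kcal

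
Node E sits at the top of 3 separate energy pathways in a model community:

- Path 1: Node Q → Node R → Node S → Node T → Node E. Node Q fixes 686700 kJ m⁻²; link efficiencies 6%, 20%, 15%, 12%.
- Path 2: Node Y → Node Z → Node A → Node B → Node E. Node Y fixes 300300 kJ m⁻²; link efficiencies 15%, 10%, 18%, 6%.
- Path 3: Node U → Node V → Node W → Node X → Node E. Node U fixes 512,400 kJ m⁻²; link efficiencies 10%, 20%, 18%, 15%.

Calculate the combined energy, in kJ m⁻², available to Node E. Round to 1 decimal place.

Path 1: 686700 × 0.06 × 0.2 × 0.15 × 0.12 = 148.3272 kJ m⁻²
Path 2: 300300 × 0.15 × 0.1 × 0.18 × 0.06 = 48.6486 kJ m⁻²
Path 3: 512400 × 0.1 × 0.2 × 0.18 × 0.15 = 276.696 kJ m⁻²
Total at Node E: 148.3272 + 48.6486 + 276.696 = 473.6718 kJ m⁻²

473.7 kJ m⁻²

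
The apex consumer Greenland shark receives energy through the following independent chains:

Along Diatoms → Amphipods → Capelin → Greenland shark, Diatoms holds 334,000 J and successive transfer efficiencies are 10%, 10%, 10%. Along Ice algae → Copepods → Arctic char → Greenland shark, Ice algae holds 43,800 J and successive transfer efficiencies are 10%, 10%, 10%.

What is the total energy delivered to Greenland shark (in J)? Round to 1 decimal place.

377.8 J

Via Diatoms: 334000 × 0.1 × 0.1 × 0.1 = 334 J
Via Ice algae: 43800 × 0.1 × 0.1 × 0.1 = 43.8 J
Total at Greenland shark: 334 + 43.8 = 377.8 J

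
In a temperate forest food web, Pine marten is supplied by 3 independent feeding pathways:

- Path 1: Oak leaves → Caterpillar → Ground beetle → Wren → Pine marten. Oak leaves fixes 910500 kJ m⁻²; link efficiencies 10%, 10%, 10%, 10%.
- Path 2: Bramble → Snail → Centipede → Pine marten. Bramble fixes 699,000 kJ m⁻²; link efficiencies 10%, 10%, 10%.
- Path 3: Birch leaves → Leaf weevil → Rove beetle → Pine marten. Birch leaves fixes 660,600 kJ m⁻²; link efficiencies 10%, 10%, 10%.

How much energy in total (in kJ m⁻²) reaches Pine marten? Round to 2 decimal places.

Path 1: 910500 × 0.1 × 0.1 × 0.1 × 0.1 = 91.05 kJ m⁻²
Path 2: 699000 × 0.1 × 0.1 × 0.1 = 699 kJ m⁻²
Path 3: 660600 × 0.1 × 0.1 × 0.1 = 660.6 kJ m⁻²
Total at Pine marten: 91.05 + 699 + 660.6 = 1450.65 kJ m⁻²

1450.65 kJ m⁻²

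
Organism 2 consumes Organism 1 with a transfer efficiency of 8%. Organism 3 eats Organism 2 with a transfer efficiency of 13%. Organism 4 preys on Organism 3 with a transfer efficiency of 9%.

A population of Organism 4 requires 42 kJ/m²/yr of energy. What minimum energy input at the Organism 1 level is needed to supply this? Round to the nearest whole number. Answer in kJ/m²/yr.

44872 kJ/m²/yr

Cumulative transfer efficiency: 0.08 × 0.13 × 0.09 = 0.000936
Organism 1 energy = 42 / 0.000936 = 44872 kJ/m²/yr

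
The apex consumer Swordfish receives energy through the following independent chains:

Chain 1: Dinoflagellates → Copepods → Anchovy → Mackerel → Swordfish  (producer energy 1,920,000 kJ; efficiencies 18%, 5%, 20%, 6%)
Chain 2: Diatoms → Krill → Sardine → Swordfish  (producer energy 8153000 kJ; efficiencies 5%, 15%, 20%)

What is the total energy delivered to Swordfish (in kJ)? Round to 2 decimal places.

12436.86 kJ

Chain 1: 1920000 × 0.18 × 0.05 × 0.2 × 0.06 = 207.36 kJ
Chain 2: 8153000 × 0.05 × 0.15 × 0.2 = 12229.5 kJ
Total at Swordfish: 207.36 + 12229.5 = 12436.86 kJ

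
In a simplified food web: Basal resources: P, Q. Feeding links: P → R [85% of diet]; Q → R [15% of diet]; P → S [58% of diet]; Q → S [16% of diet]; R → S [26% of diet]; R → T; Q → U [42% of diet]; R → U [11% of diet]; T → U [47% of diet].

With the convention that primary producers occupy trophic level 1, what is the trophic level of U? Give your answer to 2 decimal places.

3.05

R: 1 + (0.85×1 + 0.15×1) = 2
S: 1 + (0.58×1 + 0.16×1 + 0.26×2) = 2.26
T: 1 + 2 = 3
U: 1 + (0.42×1 + 0.11×2 + 0.47×3) = 3.05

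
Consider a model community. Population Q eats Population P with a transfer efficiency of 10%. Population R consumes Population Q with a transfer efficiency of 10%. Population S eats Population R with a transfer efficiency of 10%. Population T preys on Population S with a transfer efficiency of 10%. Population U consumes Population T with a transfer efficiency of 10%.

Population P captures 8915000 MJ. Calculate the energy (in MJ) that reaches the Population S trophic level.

Population Q: 8915000 × 0.1 = 891500 MJ
Population R: 891500 × 0.1 = 89150 MJ
Population S: 89150 × 0.1 = 8915 MJ

8915 MJ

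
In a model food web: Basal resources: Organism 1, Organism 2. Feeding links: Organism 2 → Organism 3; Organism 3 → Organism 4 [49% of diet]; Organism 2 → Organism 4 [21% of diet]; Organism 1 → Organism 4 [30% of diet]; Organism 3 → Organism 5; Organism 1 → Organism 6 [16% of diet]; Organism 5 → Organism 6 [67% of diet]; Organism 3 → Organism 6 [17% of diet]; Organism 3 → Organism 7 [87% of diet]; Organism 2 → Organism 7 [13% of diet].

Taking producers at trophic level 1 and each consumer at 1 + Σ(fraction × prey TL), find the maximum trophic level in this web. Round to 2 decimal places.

3.51

Organism 3: 1 + 1 = 2
Organism 4: 1 + (0.49×2 + 0.21×1 + 0.3×1) = 2.49
Organism 5: 1 + 2 = 3
Organism 6: 1 + (0.16×1 + 0.67×3 + 0.17×2) = 3.51
Organism 7: 1 + (0.87×2 + 0.13×1) = 2.87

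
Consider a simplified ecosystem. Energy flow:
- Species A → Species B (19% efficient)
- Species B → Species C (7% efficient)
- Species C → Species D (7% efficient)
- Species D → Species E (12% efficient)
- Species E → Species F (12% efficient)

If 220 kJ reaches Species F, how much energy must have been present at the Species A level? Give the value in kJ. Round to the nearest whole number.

16410073 kJ

Cumulative transfer efficiency: 0.19 × 0.07 × 0.07 × 0.12 × 0.12 = 0.0000134064
Species A energy = 220 / 0.0000134064 = 16410073 kJ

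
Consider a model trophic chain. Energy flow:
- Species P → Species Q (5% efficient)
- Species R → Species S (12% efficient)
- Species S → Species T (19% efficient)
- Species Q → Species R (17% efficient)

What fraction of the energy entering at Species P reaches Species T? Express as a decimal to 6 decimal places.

Product of link efficiencies: 0.05 × 0.17 × 0.12 × 0.19 = 0.0001938

0.000194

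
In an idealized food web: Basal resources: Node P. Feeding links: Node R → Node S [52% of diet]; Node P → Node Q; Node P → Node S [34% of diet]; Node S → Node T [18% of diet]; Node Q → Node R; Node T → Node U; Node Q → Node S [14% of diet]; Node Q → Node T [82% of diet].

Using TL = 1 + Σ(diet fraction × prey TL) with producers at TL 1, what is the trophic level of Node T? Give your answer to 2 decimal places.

Node Q: 1 + 1 = 2
Node R: 1 + 2 = 3
Node S: 1 + (0.52×3 + 0.34×1 + 0.14×2) = 3.18
Node T: 1 + (0.18×3.18 + 0.82×2) = 3.2124
Node U: 1 + 3.2124 = 4.2124

3.21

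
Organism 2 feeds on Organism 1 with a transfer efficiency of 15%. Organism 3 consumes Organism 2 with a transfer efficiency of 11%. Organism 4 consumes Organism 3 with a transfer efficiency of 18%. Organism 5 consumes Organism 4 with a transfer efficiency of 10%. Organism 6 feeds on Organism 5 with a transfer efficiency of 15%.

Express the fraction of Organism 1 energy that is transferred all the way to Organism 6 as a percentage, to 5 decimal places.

0.00446%

Product of link efficiencies: 0.15 × 0.11 × 0.18 × 0.1 × 0.15 = 0.00004455
As a percentage: 0.00004455 × 100 = 0.00446%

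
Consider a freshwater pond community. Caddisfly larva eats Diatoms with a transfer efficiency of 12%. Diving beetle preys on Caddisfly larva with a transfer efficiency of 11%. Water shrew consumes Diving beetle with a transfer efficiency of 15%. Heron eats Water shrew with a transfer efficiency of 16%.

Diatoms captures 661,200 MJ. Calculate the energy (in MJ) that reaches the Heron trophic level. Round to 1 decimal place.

209.5 MJ

Caddisfly larva: 661200 × 0.12 = 79344 MJ
Diving beetle: 79344 × 0.11 = 8727.84 MJ
Water shrew: 8727.84 × 0.15 = 1309.176 MJ
Heron: 1309.176 × 0.16 = 209.46816 MJ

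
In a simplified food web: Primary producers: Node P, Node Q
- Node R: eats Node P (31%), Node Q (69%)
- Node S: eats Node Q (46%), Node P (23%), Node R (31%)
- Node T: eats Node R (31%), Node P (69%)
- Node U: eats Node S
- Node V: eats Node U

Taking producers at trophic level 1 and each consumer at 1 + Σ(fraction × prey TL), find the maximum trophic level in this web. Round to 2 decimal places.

Node R: 1 + (0.31×1 + 0.69×1) = 2
Node S: 1 + (0.46×1 + 0.23×1 + 0.31×2) = 2.31
Node T: 1 + (0.31×2 + 0.69×1) = 2.31
Node U: 1 + 2.31 = 3.31
Node V: 1 + 3.31 = 4.31

4.31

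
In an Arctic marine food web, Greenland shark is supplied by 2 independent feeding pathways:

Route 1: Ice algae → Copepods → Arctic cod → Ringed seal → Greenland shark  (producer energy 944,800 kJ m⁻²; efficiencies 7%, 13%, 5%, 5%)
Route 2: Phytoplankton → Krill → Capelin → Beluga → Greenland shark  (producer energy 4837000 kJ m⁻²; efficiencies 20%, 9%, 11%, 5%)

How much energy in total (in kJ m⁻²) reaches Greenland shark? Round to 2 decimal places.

Route 1: 944800 × 0.07 × 0.13 × 0.05 × 0.05 = 21.4942 kJ m⁻²
Route 2: 4837000 × 0.2 × 0.09 × 0.11 × 0.05 = 478.863 kJ m⁻²
Total at Greenland shark: 21.4942 + 478.863 = 500.3572 kJ m⁻²

500.36 kJ m⁻²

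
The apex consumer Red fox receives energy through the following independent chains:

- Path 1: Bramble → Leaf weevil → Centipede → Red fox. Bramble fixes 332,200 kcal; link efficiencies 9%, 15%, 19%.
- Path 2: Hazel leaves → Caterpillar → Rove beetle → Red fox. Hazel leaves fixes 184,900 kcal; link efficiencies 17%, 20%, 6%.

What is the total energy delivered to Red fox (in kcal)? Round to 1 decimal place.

Path 1: 332200 × 0.09 × 0.15 × 0.19 = 852.093 kcal
Path 2: 184900 × 0.17 × 0.2 × 0.06 = 377.196 kcal
Total at Red fox: 852.093 + 377.196 = 1229.289 kcal

1229.3 kcal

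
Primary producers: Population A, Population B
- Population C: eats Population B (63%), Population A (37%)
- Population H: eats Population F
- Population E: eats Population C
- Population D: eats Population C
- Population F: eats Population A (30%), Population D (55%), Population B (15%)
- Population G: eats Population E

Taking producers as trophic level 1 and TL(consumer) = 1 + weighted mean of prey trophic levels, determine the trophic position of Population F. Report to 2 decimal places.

3.10

Population C: 1 + (0.63×1 + 0.37×1) = 2
Population D: 1 + 2 = 3
Population E: 1 + 2 = 3
Population F: 1 + (0.3×1 + 0.55×3 + 0.15×1) = 3.1
Population G: 1 + 3 = 4
Population H: 1 + 3.1 = 4.1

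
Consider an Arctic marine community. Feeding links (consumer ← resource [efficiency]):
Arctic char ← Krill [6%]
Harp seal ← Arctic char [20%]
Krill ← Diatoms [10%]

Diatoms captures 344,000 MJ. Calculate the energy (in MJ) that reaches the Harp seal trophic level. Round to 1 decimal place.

412.8 MJ

Krill: 344000 × 0.1 = 34400 MJ
Arctic char: 34400 × 0.06 = 2064 MJ
Harp seal: 2064 × 0.2 = 412.8 MJ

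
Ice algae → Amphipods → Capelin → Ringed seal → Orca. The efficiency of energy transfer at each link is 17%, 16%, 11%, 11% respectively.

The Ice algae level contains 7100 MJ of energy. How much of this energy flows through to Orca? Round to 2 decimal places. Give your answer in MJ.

Amphipods: 7100 × 0.17 = 1207 MJ
Capelin: 1207 × 0.16 = 193.12 MJ
Ringed seal: 193.12 × 0.11 = 21.2432 MJ
Orca: 21.2432 × 0.11 = 2.336752 MJ

2.34 MJ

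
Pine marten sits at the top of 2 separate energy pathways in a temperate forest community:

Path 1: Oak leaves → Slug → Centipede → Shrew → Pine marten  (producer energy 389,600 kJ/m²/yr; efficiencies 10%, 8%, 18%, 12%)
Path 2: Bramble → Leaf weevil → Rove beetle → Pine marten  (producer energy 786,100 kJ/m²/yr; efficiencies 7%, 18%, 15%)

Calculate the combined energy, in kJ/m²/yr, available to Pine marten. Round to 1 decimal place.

Path 1: 389600 × 0.1 × 0.08 × 0.18 × 0.12 = 67.32288 kJ/m²/yr
Path 2: 786100 × 0.07 × 0.18 × 0.15 = 1485.729 kJ/m²/yr
Total at Pine marten: 67.32288 + 1485.729 = 1553.05188 kJ/m²/yr

1553.1 kJ/m²/yr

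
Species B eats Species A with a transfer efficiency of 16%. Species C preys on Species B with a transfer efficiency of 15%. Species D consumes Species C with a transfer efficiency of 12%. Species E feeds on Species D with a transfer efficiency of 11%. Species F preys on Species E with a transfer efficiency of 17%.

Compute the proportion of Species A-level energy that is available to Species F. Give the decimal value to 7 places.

Product of link efficiencies: 0.16 × 0.15 × 0.12 × 0.11 × 0.17 = 0.000053856

0.0000539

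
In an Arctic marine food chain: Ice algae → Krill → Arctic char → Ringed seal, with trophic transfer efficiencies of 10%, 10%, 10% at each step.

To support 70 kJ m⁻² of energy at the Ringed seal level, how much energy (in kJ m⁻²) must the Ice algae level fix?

Cumulative transfer efficiency: 0.1 × 0.1 × 0.1 = 0.001
Ice algae energy = 70 / 0.001 = 70000 kJ m⁻²

70000 kJ m⁻²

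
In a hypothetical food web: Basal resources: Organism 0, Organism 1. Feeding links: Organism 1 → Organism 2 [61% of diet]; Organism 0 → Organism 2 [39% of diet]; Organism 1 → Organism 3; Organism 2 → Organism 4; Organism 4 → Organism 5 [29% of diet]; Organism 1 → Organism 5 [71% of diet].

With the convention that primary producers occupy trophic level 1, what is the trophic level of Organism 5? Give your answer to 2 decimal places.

2.58

Organism 2: 1 + (0.61×1 + 0.39×1) = 2
Organism 3: 1 + 1 = 2
Organism 4: 1 + 2 = 3
Organism 5: 1 + (0.29×3 + 0.71×1) = 2.58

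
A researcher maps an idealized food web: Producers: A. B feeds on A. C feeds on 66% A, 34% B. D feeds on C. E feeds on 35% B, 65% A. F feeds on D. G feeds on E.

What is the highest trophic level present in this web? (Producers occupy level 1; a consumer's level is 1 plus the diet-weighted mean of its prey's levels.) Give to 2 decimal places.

B: 1 + 1 = 2
C: 1 + (0.66×1 + 0.34×2) = 2.34
D: 1 + 2.34 = 3.34
E: 1 + (0.35×2 + 0.65×1) = 2.35
F: 1 + 3.34 = 4.34
G: 1 + 2.35 = 3.35

4.34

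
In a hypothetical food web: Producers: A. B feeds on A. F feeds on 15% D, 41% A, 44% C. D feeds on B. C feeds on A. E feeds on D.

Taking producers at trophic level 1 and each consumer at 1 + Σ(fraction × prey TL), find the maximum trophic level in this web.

4

B: 1 + 1 = 2
C: 1 + 1 = 2
D: 1 + 2 = 3
E: 1 + 3 = 4
F: 1 + (0.15×3 + 0.41×1 + 0.44×2) = 2.74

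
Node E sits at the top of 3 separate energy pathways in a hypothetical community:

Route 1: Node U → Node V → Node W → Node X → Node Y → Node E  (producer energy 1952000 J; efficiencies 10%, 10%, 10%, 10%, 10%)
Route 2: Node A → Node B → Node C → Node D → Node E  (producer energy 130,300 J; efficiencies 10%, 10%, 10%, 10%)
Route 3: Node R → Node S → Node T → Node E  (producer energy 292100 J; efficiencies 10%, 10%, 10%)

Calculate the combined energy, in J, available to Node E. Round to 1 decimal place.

324.7 J

Route 1: 1952000 × 0.1 × 0.1 × 0.1 × 0.1 × 0.1 = 19.52 J
Route 2: 130300 × 0.1 × 0.1 × 0.1 × 0.1 = 13.03 J
Route 3: 292100 × 0.1 × 0.1 × 0.1 = 292.1 J
Total at Node E: 19.52 + 13.03 + 292.1 = 324.65 J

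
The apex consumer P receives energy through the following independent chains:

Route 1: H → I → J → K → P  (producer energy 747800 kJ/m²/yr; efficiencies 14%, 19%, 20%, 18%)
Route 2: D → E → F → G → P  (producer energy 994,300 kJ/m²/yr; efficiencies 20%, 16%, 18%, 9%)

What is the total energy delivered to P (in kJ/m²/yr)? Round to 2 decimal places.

1231.54 kJ/m²/yr

Route 1: 747800 × 0.14 × 0.19 × 0.2 × 0.18 = 716.09328 kJ/m²/yr
Route 2: 994300 × 0.2 × 0.16 × 0.18 × 0.09 = 515.44512 kJ/m²/yr
Total at P: 716.09328 + 515.44512 = 1231.5384 kJ/m²/yr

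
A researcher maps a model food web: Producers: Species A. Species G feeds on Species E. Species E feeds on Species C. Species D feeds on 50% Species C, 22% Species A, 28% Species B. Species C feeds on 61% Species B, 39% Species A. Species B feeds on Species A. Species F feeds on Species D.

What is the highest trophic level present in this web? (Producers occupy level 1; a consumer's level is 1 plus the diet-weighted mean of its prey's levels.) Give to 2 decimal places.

Species B: 1 + 1 = 2
Species C: 1 + (0.61×2 + 0.39×1) = 2.61
Species D: 1 + (0.5×2.61 + 0.22×1 + 0.28×2) = 3.085
Species E: 1 + 2.61 = 3.61
Species F: 1 + 3.085 = 4.085
Species G: 1 + 3.61 = 4.61

4.61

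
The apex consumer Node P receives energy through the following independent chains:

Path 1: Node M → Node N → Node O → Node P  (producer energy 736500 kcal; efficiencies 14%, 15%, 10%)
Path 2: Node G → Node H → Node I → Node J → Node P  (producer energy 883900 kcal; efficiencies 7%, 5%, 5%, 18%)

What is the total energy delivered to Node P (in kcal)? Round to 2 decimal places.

Path 1: 736500 × 0.14 × 0.15 × 0.1 = 1546.65 kcal
Path 2: 883900 × 0.07 × 0.05 × 0.05 × 0.18 = 27.84285 kcal
Total at Node P: 1546.65 + 27.84285 = 1574.49285 kcal

1574.49 kcal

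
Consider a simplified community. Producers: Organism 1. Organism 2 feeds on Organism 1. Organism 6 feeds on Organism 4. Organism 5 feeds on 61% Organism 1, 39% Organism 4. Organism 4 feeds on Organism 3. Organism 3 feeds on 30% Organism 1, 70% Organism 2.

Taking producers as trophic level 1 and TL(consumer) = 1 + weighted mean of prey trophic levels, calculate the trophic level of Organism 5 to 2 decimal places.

Organism 2: 1 + 1 = 2
Organism 3: 1 + (0.3×1 + 0.7×2) = 2.7
Organism 4: 1 + 2.7 = 3.7
Organism 5: 1 + (0.61×1 + 0.39×3.7) = 3.053
Organism 6: 1 + 3.7 = 4.7

3.05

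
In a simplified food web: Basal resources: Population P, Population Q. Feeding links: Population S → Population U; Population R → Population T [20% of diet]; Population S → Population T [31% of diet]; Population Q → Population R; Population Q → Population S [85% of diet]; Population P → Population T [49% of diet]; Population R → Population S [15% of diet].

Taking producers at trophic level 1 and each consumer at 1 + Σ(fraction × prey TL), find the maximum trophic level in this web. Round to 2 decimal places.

3.15

Population R: 1 + 1 = 2
Population S: 1 + (0.15×2 + 0.85×1) = 2.15
Population T: 1 + (0.31×2.15 + 0.49×1 + 0.2×2) = 2.5565
Population U: 1 + 2.15 = 3.15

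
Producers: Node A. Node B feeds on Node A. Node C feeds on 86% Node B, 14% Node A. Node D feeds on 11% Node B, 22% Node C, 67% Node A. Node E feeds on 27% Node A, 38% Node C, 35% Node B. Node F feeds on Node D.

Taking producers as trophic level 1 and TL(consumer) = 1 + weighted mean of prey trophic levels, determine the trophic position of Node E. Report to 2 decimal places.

3.06

Node B: 1 + 1 = 2
Node C: 1 + (0.86×2 + 0.14×1) = 2.86
Node D: 1 + (0.11×2 + 0.22×2.86 + 0.67×1) = 2.5192
Node E: 1 + (0.27×1 + 0.38×2.86 + 0.35×2) = 3.0568
Node F: 1 + 2.5192 = 3.5192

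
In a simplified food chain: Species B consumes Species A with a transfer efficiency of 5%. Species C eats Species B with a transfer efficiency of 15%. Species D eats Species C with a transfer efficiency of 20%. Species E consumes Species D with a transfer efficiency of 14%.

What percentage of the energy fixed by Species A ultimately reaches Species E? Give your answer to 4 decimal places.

Product of link efficiencies: 0.05 × 0.15 × 0.2 × 0.14 = 0.00021
As a percentage: 0.00021 × 100 = 0.0210%

0.0210%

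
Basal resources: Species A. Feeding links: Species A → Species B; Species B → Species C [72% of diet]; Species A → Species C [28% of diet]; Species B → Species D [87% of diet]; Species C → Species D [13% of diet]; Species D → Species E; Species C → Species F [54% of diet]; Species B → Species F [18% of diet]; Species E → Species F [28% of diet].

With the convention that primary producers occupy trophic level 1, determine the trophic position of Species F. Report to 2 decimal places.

Species B: 1 + 1 = 2
Species C: 1 + (0.72×2 + 0.28×1) = 2.72
Species D: 1 + (0.87×2 + 0.13×2.72) = 3.0936
Species E: 1 + 3.0936 = 4.0936
Species F: 1 + (0.54×2.72 + 0.18×2 + 0.28×4.0936) = 3.975008

3.98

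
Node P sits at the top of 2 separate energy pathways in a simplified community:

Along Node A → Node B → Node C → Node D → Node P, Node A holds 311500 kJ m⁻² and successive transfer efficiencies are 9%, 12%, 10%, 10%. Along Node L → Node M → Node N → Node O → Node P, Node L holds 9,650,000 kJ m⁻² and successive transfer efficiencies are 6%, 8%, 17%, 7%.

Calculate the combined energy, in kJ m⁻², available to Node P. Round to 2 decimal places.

Via Node A: 311500 × 0.09 × 0.12 × 0.1 × 0.1 = 33.642 kJ m⁻²
Via Node L: 9650000 × 0.06 × 0.08 × 0.17 × 0.07 = 551.208 kJ m⁻²
Total at Node P: 33.642 + 551.208 = 584.85 kJ m⁻²

584.85 kJ m⁻²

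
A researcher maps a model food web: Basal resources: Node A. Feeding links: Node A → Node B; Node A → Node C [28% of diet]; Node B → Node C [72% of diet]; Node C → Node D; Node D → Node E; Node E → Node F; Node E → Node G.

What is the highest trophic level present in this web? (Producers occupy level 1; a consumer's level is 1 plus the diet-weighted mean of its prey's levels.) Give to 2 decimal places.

Node B: 1 + 1 = 2
Node C: 1 + (0.28×1 + 0.72×2) = 2.72
Node D: 1 + 2.72 = 3.72
Node E: 1 + 3.72 = 4.72
Node F: 1 + 4.72 = 5.72
Node G: 1 + 4.72 = 5.72

5.72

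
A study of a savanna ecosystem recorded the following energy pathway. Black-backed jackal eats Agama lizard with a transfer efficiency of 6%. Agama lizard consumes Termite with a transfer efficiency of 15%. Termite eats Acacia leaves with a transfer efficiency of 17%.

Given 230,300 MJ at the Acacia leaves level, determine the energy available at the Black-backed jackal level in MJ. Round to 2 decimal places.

Termite: 230300 × 0.17 = 39151 MJ
Agama lizard: 39151 × 0.15 = 5872.65 MJ
Black-backed jackal: 5872.65 × 0.06 = 352.359 MJ

352.36 MJ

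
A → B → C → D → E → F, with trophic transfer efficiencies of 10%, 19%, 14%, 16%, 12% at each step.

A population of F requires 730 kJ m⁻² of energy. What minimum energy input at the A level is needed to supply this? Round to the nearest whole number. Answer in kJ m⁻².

14293546 kJ m⁻²

Cumulative transfer efficiency: 0.1 × 0.19 × 0.14 × 0.16 × 0.12 = 0.000051072
A energy = 730 / 0.000051072 = 14293546 kJ m⁻²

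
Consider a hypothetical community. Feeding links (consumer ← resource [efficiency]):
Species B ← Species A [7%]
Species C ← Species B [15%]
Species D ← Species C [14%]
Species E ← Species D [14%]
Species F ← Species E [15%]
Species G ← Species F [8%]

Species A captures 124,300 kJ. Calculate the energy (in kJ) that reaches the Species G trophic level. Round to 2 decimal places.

Species B: 124300 × 0.07 = 8701 kJ
Species C: 8701 × 0.15 = 1305.15 kJ
Species D: 1305.15 × 0.14 = 182.721 kJ
Species E: 182.721 × 0.14 = 25.58094 kJ
Species F: 25.58094 × 0.15 = 3.837141 kJ
Species G: 3.837141 × 0.08 = 0.30697128 kJ

0.31 kJ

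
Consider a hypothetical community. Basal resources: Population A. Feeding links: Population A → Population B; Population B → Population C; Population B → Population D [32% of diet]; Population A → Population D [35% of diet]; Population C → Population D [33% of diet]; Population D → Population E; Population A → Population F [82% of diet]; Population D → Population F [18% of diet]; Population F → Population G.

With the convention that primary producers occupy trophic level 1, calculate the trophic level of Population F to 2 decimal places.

2.36

Population B: 1 + 1 = 2
Population C: 1 + 2 = 3
Population D: 1 + (0.32×2 + 0.35×1 + 0.33×3) = 2.98
Population E: 1 + 2.98 = 3.98
Population F: 1 + (0.82×1 + 0.18×2.98) = 2.3564
Population G: 1 + 2.3564 = 3.3564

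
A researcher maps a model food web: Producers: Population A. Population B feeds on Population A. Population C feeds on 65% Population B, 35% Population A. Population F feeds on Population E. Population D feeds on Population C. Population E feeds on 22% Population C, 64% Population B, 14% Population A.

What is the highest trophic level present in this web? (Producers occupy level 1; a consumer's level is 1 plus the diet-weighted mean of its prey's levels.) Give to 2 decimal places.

4.00

Population B: 1 + 1 = 2
Population C: 1 + (0.65×2 + 0.35×1) = 2.65
Population D: 1 + 2.65 = 3.65
Population E: 1 + (0.22×2.65 + 0.64×2 + 0.14×1) = 3.003
Population F: 1 + 3.003 = 4.003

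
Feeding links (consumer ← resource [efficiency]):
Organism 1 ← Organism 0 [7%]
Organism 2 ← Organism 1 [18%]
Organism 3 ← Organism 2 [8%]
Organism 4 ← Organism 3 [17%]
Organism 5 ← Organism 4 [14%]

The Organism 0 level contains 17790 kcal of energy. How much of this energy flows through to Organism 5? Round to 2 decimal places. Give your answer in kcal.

0.43 kcal

Organism 1: 17790 × 0.07 = 1245.3 kcal
Organism 2: 1245.3 × 0.18 = 224.154 kcal
Organism 3: 224.154 × 0.08 = 17.93232 kcal
Organism 4: 17.93232 × 0.17 = 3.0484944 kcal
Organism 5: 3.0484944 × 0.14 = 0.426789216 kcal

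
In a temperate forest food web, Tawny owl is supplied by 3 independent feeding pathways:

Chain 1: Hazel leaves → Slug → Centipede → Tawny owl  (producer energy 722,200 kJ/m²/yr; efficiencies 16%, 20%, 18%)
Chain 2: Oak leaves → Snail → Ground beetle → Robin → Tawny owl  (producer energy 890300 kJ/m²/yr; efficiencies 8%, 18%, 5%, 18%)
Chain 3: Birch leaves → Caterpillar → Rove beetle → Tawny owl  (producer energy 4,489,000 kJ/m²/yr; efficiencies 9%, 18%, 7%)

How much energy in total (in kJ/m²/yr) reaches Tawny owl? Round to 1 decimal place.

Chain 1: 722200 × 0.16 × 0.2 × 0.18 = 4159.872 kJ/m²/yr
Chain 2: 890300 × 0.08 × 0.18 × 0.05 × 0.18 = 115.38288 kJ/m²/yr
Chain 3: 4489000 × 0.09 × 0.18 × 0.07 = 5090.526 kJ/m²/yr
Total at Tawny owl: 4159.872 + 115.38288 + 5090.526 = 9365.78088 kJ/m²/yr

9365.8 kJ/m²/yr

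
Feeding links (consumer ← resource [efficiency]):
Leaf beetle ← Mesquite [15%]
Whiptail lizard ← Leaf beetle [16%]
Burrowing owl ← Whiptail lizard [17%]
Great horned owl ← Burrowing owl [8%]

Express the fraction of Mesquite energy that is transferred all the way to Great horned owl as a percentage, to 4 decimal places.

Product of link efficiencies: 0.15 × 0.16 × 0.17 × 0.08 = 0.0003264
As a percentage: 0.0003264 × 100 = 0.0326%

0.0326%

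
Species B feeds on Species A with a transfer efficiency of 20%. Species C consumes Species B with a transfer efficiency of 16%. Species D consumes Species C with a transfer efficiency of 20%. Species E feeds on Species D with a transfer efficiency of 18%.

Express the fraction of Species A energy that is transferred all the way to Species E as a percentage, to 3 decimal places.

Product of link efficiencies: 0.2 × 0.16 × 0.2 × 0.18 = 0.001152
As a percentage: 0.001152 × 100 = 0.115%

0.115%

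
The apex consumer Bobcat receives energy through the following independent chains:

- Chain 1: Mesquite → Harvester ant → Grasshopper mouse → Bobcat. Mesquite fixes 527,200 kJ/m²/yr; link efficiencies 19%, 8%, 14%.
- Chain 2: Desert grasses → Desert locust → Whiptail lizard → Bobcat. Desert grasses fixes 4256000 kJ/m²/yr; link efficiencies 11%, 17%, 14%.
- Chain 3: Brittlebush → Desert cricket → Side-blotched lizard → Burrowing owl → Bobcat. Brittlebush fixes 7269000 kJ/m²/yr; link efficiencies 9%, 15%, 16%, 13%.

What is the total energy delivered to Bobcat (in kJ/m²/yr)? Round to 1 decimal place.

Chain 1: 527200 × 0.19 × 0.08 × 0.14 = 1121.8816 kJ/m²/yr
Chain 2: 4256000 × 0.11 × 0.17 × 0.14 = 11142.208 kJ/m²/yr
Chain 3: 7269000 × 0.09 × 0.15 × 0.16 × 0.13 = 2041.1352 kJ/m²/yr
Total at Bobcat: 1121.8816 + 11142.208 + 2041.1352 = 14305.2248 kJ/m²/yr

14305.2 kJ/m²/yr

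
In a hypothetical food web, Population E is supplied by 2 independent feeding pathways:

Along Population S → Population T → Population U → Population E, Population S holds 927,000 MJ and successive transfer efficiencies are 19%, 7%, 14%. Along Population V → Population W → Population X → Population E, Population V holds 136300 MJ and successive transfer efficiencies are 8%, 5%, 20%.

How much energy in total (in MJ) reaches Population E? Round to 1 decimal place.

1835.1 MJ

Via Population S: 927000 × 0.19 × 0.07 × 0.14 = 1726.074 MJ
Via Population V: 136300 × 0.08 × 0.05 × 0.2 = 109.04 MJ
Total at Population E: 1726.074 + 109.04 = 1835.114 MJ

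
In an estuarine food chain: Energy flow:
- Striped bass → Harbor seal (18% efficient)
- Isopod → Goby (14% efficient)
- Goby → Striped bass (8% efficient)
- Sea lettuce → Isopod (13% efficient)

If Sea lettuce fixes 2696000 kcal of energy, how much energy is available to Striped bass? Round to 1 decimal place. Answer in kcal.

Isopod: 2696000 × 0.13 = 350480 kcal
Goby: 350480 × 0.14 = 49067.2 kcal
Striped bass: 49067.2 × 0.08 = 3925.376 kcal

3925.4 kcal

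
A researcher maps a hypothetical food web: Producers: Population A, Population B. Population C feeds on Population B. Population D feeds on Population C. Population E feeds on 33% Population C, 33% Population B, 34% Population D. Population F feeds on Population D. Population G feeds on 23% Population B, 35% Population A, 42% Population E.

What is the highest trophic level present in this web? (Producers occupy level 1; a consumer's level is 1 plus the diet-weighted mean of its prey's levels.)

Population C: 1 + 1 = 2
Population D: 1 + 2 = 3
Population E: 1 + (0.33×2 + 0.33×1 + 0.34×3) = 3.01
Population F: 1 + 3 = 4
Population G: 1 + (0.23×1 + 0.35×1 + 0.42×3.01) = 2.8442

4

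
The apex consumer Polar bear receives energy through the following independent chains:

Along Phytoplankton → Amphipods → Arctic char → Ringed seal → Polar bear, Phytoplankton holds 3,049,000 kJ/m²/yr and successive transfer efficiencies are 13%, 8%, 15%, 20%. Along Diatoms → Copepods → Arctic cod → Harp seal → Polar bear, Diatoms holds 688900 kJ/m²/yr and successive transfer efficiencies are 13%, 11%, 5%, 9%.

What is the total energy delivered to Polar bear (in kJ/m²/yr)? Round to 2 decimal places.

Via Phytoplankton: 3049000 × 0.13 × 0.08 × 0.15 × 0.2 = 951.288 kJ/m²/yr
Via Diatoms: 688900 × 0.13 × 0.11 × 0.05 × 0.09 = 44.330715 kJ/m²/yr
Total at Polar bear: 951.288 + 44.330715 = 995.618715 kJ/m²/yr

995.62 kJ/m²/yr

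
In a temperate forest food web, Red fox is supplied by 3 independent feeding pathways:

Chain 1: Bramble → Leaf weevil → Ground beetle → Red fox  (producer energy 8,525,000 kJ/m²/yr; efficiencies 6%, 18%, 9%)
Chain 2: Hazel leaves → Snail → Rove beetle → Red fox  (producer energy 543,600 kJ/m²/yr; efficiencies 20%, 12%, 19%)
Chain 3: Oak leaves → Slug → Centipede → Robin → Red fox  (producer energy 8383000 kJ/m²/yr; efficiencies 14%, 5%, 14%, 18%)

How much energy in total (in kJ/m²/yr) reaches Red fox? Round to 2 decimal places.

Chain 1: 8525000 × 0.06 × 0.18 × 0.09 = 8286.3 kJ/m²/yr
Chain 2: 543600 × 0.2 × 0.12 × 0.19 = 2478.816 kJ/m²/yr
Chain 3: 8383000 × 0.14 × 0.05 × 0.14 × 0.18 = 1478.7612 kJ/m²/yr
Total at Red fox: 8286.3 + 2478.816 + 1478.7612 = 12243.8772 kJ/m²/yr

12243.88 kJ/m²/yr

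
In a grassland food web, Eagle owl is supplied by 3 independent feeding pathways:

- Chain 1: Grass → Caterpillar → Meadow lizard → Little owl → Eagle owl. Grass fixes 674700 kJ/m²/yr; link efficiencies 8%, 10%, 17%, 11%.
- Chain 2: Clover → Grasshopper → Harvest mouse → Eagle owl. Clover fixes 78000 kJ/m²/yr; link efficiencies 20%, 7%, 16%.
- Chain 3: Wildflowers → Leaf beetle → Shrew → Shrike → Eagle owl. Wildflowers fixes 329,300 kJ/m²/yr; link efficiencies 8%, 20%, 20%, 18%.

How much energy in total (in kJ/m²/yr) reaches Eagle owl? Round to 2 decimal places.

Chain 1: 674700 × 0.08 × 0.1 × 0.17 × 0.11 = 100.93512 kJ/m²/yr
Chain 2: 78000 × 0.2 × 0.07 × 0.16 = 174.72 kJ/m²/yr
Chain 3: 329300 × 0.08 × 0.2 × 0.2 × 0.18 = 189.6768 kJ/m²/yr
Total at Eagle owl: 100.93512 + 174.72 + 189.6768 = 465.33192 kJ/m²/yr

465.33 kJ/m²/yr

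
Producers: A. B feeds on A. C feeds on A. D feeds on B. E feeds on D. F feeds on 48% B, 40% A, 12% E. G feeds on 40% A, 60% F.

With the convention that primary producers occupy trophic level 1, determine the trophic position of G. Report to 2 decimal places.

B: 1 + 1 = 2
C: 1 + 1 = 2
D: 1 + 2 = 3
E: 1 + 3 = 4
F: 1 + (0.48×2 + 0.4×1 + 0.12×4) = 2.84
G: 1 + (0.4×1 + 0.6×2.84) = 3.104

3.10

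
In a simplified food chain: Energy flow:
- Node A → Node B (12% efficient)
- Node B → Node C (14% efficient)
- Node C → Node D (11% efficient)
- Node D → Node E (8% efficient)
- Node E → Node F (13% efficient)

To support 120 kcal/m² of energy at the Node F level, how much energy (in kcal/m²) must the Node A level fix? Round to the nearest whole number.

6243756 kcal/m²

Cumulative transfer efficiency: 0.12 × 0.14 × 0.11 × 0.08 × 0.13 = 0.0000192192
Node A energy = 120 / 0.0000192192 = 6243756 kcal/m²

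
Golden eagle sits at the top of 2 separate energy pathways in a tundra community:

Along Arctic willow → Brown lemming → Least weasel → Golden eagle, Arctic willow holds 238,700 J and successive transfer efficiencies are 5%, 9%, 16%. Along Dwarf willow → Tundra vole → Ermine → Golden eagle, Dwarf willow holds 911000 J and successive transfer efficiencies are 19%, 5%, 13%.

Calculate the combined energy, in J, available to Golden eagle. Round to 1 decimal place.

1296.9 J

Via Arctic willow: 238700 × 0.05 × 0.09 × 0.16 = 171.864 J
Via Dwarf willow: 911000 × 0.19 × 0.05 × 0.13 = 1125.085 J
Total at Golden eagle: 171.864 + 1125.085 = 1296.949 J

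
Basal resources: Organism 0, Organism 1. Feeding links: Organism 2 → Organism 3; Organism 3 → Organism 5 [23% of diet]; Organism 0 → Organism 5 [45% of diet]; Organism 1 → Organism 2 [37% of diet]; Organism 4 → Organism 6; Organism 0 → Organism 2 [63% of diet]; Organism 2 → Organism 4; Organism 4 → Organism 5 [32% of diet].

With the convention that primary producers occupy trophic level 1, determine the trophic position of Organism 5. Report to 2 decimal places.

3.10

Organism 2: 1 + (0.63×1 + 0.37×1) = 2
Organism 3: 1 + 2 = 3
Organism 4: 1 + 2 = 3
Organism 5: 1 + (0.45×1 + 0.23×3 + 0.32×3) = 3.1
Organism 6: 1 + 3 = 4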